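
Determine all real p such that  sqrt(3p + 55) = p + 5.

Square both sides: 3p + 55 = (p + 5)^2.
Expand and rearrange: p^2 + 7p - 30 = 0.
Solving gives p = 3 or p = -10.
Check each candidate in the original equation:
  p = 3: sqrt(64) = 8, while p + 5 = 8 — valid.
  p = -10: sqrt(25) = 5, while p + 5 = -5 — extraneous.

p = 3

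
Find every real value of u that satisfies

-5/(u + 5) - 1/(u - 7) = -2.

u = -2.6235 or u = 7.6235

Multiply both sides by (u + 5)(u - 7):
-5(u - 7) - (u + 5) = -2(u + 5)(u - 7).
Expand and collect terms: -2u^2 + 10u + 40 = 0.
By the quadratic formula, u = (-10 +/- sqrt(420)) / -4, so u ~= -2.6235 or u ~= 7.6235.
Neither value makes a denominator zero (u != -5, u != 7), so both are valid.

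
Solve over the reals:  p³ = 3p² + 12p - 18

Rearrange: p³ - 3p² - 12p + 18 = 0.
Possible rational roots are divisors of 18. Testing p = -3 gives 0, so (p + 3) is a factor.
Divide: p³ - 3p² - 12p + 18 = (p + 3)(p² - 6p + 6).
Apply the quadratic formula to p² - 6p + 6 = 0: p = (6 ± √12)/2, i.e. p ≈ 4.7321 or p ≈ 1.2679.

p = -3 or p = 1.2679 or p = 4.7321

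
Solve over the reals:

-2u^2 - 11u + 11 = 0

u = -6.3642 or u = 0.8642

Discriminant: (-11)^2 - 4*(-2)*11 = 209.
Quadratic formula: u = (11 +/- sqrt(209)) / (-4).
So u = -sqrt(209)/4 - 11/4 ~= -6.3642 or u = -11/4 + sqrt(209)/4 ~= 0.8642.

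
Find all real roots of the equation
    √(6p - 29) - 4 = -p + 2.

p = 5

Isolate the radical: √(6p - 29) = -p + 6.
Square both sides: 6p - 29 = (-p + 6)².
Expand and rearrange: p² - 18p + 65 = 0.
Solving gives p = 13 or p = 5.
Check each candidate in the original equation:
  p = 13: √(49) = 7, while -p + 6 = -7 — extraneous.
  p = 5: √(1) = 1, while -p + 6 = 1 — valid.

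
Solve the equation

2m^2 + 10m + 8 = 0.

Factor: 2(m + 1)(m + 4) = 0.
So m = -1 or m = -4.

m = -4 or m = -1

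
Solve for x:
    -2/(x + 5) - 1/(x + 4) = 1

x = -7.7321 or x = -4.2679

Multiply both sides by (x + 5)(x + 4):
-2(x + 4) - (x + 5) = (x + 5)(x + 4).
Expand and collect terms: x^2 + 12x + 33 = 0.
By the quadratic formula, x = (-12 +/- sqrt(12)) / 2, so x ~= -4.2679 or x ~= -7.7321.
Neither value makes a denominator zero (x != -5, x != -4), so both are valid.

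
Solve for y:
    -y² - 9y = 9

y = -7.8541 or y = -1.1459

Rearrange to standard form: -y² - 9y - 9 = 0.
Discriminant: (-9)² − 4·(-1)·(-9) = 45.
Quadratic formula: y = (9 ± √45) / (-2).
So y = -9/2 - 3·√(5)/2 ≈ -7.8541 or y = -9/2 + 3·√(5)/2 ≈ -1.1459.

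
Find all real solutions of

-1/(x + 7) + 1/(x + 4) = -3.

x = -6.618 or x = -4.382

Multiply both sides by (x + 7)(x + 4):
-(x + 4) + (x + 7) = -3(x + 7)(x + 4).
Expand and collect terms: -3x² - 33x - 87 = 0.
By the quadratic formula, x = (33 ± √45) / -6, so x ≈ -6.618 or x ≈ -4.382.
Neither value makes a denominator zero (x ≠ -7, x ≠ -4), so both are valid.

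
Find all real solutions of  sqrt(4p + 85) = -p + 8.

Square both sides: 4p + 85 = (-p + 8)^2.
Expand and rearrange: p^2 - 20p - 21 = 0.
Solving gives p = 21 or p = -1.
Check each candidate in the original equation:
  p = 21: sqrt(169) = 13, while -p + 8 = -13 — extraneous.
  p = -1: sqrt(81) = 9, while -p + 8 = 9 — valid.

p = -1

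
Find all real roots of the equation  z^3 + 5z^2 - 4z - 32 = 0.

Possible rational roots are divisors of -32. Testing z = -4 gives 0, so (z + 4) is a factor.
Divide: z^3 + 5z^2 - 4z - 32 = (z + 4)(z^2 + z - 8).
Apply the quadratic formula to z^2 + z - 8 = 0: z = (-1 +/- sqrt(33))/2, i.e. z ~= 2.3723 or z ~= -3.3723.

z = -4 or z = -3.3723 or z = 2.3723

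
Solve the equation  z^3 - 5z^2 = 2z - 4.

Rearrange: z^3 - 5z^2 - 2z + 4 = 0.
Possible rational roots are divisors of 4. Testing z = -1 gives 0, so (z + 1) is a factor.
Divide: z^3 - 5z^2 - 2z + 4 = (z + 1)(z^2 - 6z + 4).
Apply the quadratic formula to z^2 - 6z + 4 = 0: z = (6 +/- sqrt(20))/2, i.e. z ~= 5.2361 or z ~= 0.7639.

z = -1 or z = 0.7639 or z = 5.2361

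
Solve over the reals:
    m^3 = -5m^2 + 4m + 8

Rearrange: m^3 + 5m^2 - 4m - 8 = 0.
Possible rational roots are divisors of -8. Testing m = -1 gives 0, so (m + 1) is a factor.
Divide: m^3 + 5m^2 - 4m - 8 = (m + 1)(m^2 + 4m - 8).
Apply the quadratic formula to m^2 + 4m - 8 = 0: m = (-4 +/- sqrt(48))/2, i.e. m ~= 1.4641 or m ~= -5.4641.

m = -5.4641 or m = -1 or m = 1.4641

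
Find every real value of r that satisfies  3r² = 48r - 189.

Bring every term to one side: 3r² - 48r + 189 = 0.
Factor: 3(r - 9)(r - 7) = 0.
So r = 9 or r = 7.

r = 7 or r = 9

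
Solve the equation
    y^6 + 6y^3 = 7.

y = -1.9129 or y = 1

Let u = y^3. The equation becomes u^2 + 6u - 7 = 0.
Factor: (u - 1)(u + 7) = 0, so u = 1 or u = -7.
y^3 = 1 gives y = 1.
y^3 = -7 gives y = -(7)^(1/3) ~= -1.9129.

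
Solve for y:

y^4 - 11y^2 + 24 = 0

y = -2.8284 or y = -1.7321 or y = 1.7321 or y = 2.8284

Let u = y^2. The equation becomes u^2 - 11u + 24 = 0.
Factor: (u - 3)(u - 8) = 0, so u = 3 or u = 8.
y^2 = 3 gives y = +/-sqrt(3) ~= +/-1.7321.
y^2 = 8 gives y = +/-2*sqrt(2) ~= +/-2.8284.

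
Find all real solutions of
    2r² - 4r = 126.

r = -7 or r = 9

Bring every term to one side: 2r² - 4r - 126 = 0.
Factor: 2(r - 9)(r + 7) = 0.
So r = 9 or r = -7.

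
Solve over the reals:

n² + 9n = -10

n = -7.7016 or n = -1.2984

Rearrange to standard form: n² + 9n + 10 = 0.
Discriminant: (9)² − 4·1·10 = 41.
Quadratic formula: n = (-9 ± √41) / 2.
So n = -9/2 + √(41)/2 ≈ -1.2984 or n = -9/2 - √(41)/2 ≈ -7.7016.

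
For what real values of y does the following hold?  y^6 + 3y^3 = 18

y = -1.8171 or y = 1.4422

Let u = y^3. The equation becomes u^2 + 3u - 18 = 0.
Factor: (u + 6)(u - 3) = 0, so u = -6 or u = 3.
y^3 = -6 gives y = -(6)^(1/3) ~= -1.8171.
y^3 = 3 gives y = (3)^(1/3) ~= 1.4422.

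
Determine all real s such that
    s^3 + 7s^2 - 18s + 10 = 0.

Possible rational roots are divisors of 10. Testing s = 1 gives 0, so (s - 1) is a factor.
Divide: s^3 + 7s^2 - 18s + 10 = (s - 1)(s^2 + 8s - 10).
Apply the quadratic formula to s^2 + 8s - 10 = 0: s = (-8 +/- sqrt(104))/2, i.e. s ~= 1.099 or s ~= -9.099.

s = -9.099 or s = 1 or s = 1.099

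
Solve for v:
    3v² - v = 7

Rearrange to standard form: 3v² - v - 7 = 0.
Discriminant: (-1)² − 4·3·(-7) = 85.
Quadratic formula: v = (1 ± √85) / 6.
So v = 1/6 + √(85)/6 ≈ 1.7033 or v = 1/6 - √(85)/6 ≈ -1.3699.

v = -1.3699 or v = 1.7033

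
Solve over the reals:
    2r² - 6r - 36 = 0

r = -3 or r = 6

Factor: 2(r + 3)(r - 6) = 0.
So r = -3 or r = 6.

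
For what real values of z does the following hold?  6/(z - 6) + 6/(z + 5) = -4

Multiply both sides by (z - 6)(z + 5):
6(z + 5) + 6(z - 6) = -4(z - 6)(z + 5).
Expand and collect terms: -4z² - 8z + 126 = 0.
By the quadratic formula, z = (8 ± √2080) / -8, so z ≈ -6.7009 or z ≈ 4.7009.
Neither value makes a denominator zero (z ≠ 6, z ≠ -5), so both are valid.

z = -6.7009 or z = 4.7009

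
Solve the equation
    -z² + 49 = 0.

Factor: -1(z - 7)(z + 7) = 0.
So z = 7 or z = -7.

z = -7 or z = 7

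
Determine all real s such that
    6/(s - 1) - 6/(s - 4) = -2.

s = -0.8541 or s = 5.8541

Multiply both sides by (s - 1)(s - 4):
6(s - 4) - 6(s - 1) = -2(s - 1)(s - 4).
Expand and collect terms: -2s^2 + 10s + 10 = 0.
By the quadratic formula, s = (-10 +/- sqrt(180)) / -4, so s ~= -0.8541 or s ~= 5.8541.
Neither value makes a denominator zero (s != 1, s != 4), so both are valid.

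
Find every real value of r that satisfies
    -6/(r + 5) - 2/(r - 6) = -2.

Multiply both sides by (r + 5)(r - 6):
-6(r - 6) - 2(r + 5) = -2(r + 5)(r - 6).
Expand and collect terms: -2r² + 10r + 34 = 0.
By the quadratic formula, r = (-10 ± √372) / -4, so r ≈ -2.3218 or r ≈ 7.3218.
Neither value makes a denominator zero (r ≠ -5, r ≠ 6), so both are valid.

r = -2.3218 or r = 7.3218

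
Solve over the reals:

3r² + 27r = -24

r = -8 or r = -1

Bring every term to one side: 3r² + 27r + 24 = 0.
Factor: 3(r + 8)(r + 1) = 0.
So r = -8 or r = -1.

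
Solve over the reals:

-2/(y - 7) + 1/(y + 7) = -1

y = -7.8815 or y = 8.8815

Multiply both sides by (y - 7)(y + 7):
-2(y + 7) + (y - 7) = -(y - 7)(y + 7).
Expand and collect terms: -y^2 + y + 70 = 0.
By the quadratic formula, y = (-1 +/- sqrt(281)) / -2, so y ~= -7.8815 or y ~= 8.8815.
Neither value makes a denominator zero (y != 7, y != -7), so both are valid.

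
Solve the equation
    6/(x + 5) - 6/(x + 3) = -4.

x = -6 or x = -2

Multiply both sides by (x + 5)(x + 3):
6(x + 3) - 6(x + 5) = -4(x + 5)(x + 3).
Expand and collect terms: -4x^2 - 32x - 48 = 0.
Factor or apply the quadratic formula: x = -6 or x = -2.
Neither value makes a denominator zero (x != -5, x != -3), so both are valid.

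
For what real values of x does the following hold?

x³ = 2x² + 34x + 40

x = -4 or x = -1.3589 or x = 7.3589

Rearrange: x³ - 2x² - 34x - 40 = 0.
Possible rational roots are divisors of -40. Testing x = -4 gives 0, so (x + 4) is a factor.
Divide: x³ - 2x² - 34x - 40 = (x + 4)(x² - 6x - 10).
Apply the quadratic formula to x² - 6x - 10 = 0: x = (6 ± √76)/2, i.e. x ≈ 7.3589 or x ≈ -1.3589.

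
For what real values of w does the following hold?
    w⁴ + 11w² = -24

No real solutions.

Let u = w². The equation becomes u² + 11u + 24 = 0.
Factor: (u + 3)(u + 8) = 0, so u = -3 or u = -8.
w² = -3 < 0 has no real solution.
w² = -8 < 0 has no real solution.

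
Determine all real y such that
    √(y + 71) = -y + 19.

y = 10

Square both sides: y + 71 = (-y + 19)².
Expand and rearrange: y² - 39y + 290 = 0.
Solving gives y = 29 or y = 10.
Check each candidate in the original equation:
  y = 29: √(100) = 10, while -y + 19 = -10 — extraneous.
  y = 10: √(81) = 9, while -y + 19 = 9 — valid.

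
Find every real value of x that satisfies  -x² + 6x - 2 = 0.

x = 0.3542 or x = 5.6458

Discriminant: (6)² − 4·(-1)·(-2) = 28.
Quadratic formula: x = (-6 ± √28) / (-2).
So x = 3 - √(7) ≈ 0.3542 or x = √(7) + 3 ≈ 5.6458.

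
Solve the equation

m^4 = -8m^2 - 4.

No real solutions.

Let u = m^2. The equation becomes u^2 + 8u + 4 = 0.
By the quadratic formula, u = -4 + 2*sqrt(3) or u = -4 - 2*sqrt(3).
m^2 = -4 + 2*sqrt(3) < 0 has no real solution.
m^2 = -4 - 2*sqrt(3) < 0 has no real solution.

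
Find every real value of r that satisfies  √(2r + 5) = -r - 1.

r = -2

Square both sides: 2r + 5 = (-r - 1)².
Expand and rearrange: r² - 4 = 0.
Solving gives r = 2 or r = -2.
Check each candidate in the original equation:
  r = 2: √(9) = 3, while -r - 1 = -3 — extraneous.
  r = -2: √(1) = 1, while -r - 1 = 1 — valid.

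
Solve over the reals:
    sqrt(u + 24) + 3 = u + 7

Isolate the radical: sqrt(u + 24) = u + 4.
Square both sides: u + 24 = (u + 4)^2.
Expand and rearrange: u^2 + 7u - 8 = 0.
Solving gives u = 1 or u = -8.
Check each candidate in the original equation:
  u = 1: sqrt(25) = 5, while u + 4 = 5 — valid.
  u = -8: sqrt(16) = 4, while u + 4 = -4 — extraneous.

u = 1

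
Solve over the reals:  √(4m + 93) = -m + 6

Square both sides: 4m + 93 = (-m + 6)².
Expand and rearrange: m² - 16m - 57 = 0.
Solving gives m = 19 or m = -3.
Check each candidate in the original equation:
  m = 19: √(169) = 13, while -m + 6 = -13 — extraneous.
  m = -3: √(81) = 9, while -m + 6 = 9 — valid.

m = -3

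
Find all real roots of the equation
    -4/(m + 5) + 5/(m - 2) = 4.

Multiply both sides by (m + 5)(m - 2):
-4(m - 2) + 5(m + 5) = 4(m + 5)(m - 2).
Expand and collect terms: 4m^2 + 11m - 73 = 0.
By the quadratic formula, m = (-11 +/- sqrt(1289)) / 8, so m ~= 3.1128 or m ~= -5.8628.
Neither value makes a denominator zero (m != -5, m != 2), so both are valid.

m = -5.8628 or m = 3.1128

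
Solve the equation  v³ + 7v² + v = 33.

Rearrange: v³ + 7v² + v - 33 = 0.
Possible rational roots are divisors of -33. Testing v = -3 gives 0, so (v + 3) is a factor.
Divide: v³ + 7v² + v - 33 = (v + 3)(v² + 4v - 11).
Apply the quadratic formula to v² + 4v - 11 = 0: v = (-4 ± √60)/2, i.e. v ≈ 1.873 or v ≈ -5.873.

v = -5.873 or v = -3 or v = 1.873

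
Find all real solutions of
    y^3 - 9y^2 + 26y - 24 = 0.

Possible rational roots are divisors of -24. Testing y = 2 gives 0, so (y - 2) is a factor.
Divide: y^3 - 9y^2 + 26y - 24 = (y - 2)(y^2 - 7y + 12).
Factor the quadratic: y = 4 or y = 3.

y = 2 or y = 3 or y = 4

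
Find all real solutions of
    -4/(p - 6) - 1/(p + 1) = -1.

Multiply both sides by (p - 6)(p + 1):
-4(p + 1) - (p - 6) = -(p - 6)(p + 1).
Expand and collect terms: -p² + 10p + 4 = 0.
By the quadratic formula, p = (-10 ± √116) / -2, so p ≈ -0.3852 or p ≈ 10.3852.
Neither value makes a denominator zero (p ≠ 6, p ≠ -1), so both are valid.

p = -0.3852 or p = 10.3852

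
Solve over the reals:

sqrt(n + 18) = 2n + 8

Square both sides: n + 18 = (2n + 8)^2.
Expand and rearrange: 4n^2 + 31n + 46 = 0.
Solving gives n = -2 or n = -5.75.
Check each candidate in the original equation:
  n = -2: sqrt(16) = 4, while 2n + 8 = 4 — valid.
  n = -5.75: sqrt(12.25) = 3.5, while 2n + 8 = -3.5 — extraneous.

n = -2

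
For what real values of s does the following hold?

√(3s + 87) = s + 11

s = -2

Square both sides: 3s + 87 = (s + 11)².
Expand and rearrange: s² + 19s + 34 = 0.
Solving gives s = -2 or s = -17.
Check each candidate in the original equation:
  s = -2: √(81) = 9, while s + 11 = 9 — valid.
  s = -17: √(36) = 6, while s + 11 = -6 — extraneous.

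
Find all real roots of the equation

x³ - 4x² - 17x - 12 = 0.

Possible rational roots are divisors of -12. Testing x = -1 gives 0, so (x + 1) is a factor.
Divide: x³ - 4x² - 17x - 12 = (x + 1)(x² - 5x - 12).
Apply the quadratic formula to x² - 5x - 12 = 0: x = (5 ± √73)/2, i.e. x ≈ 6.772 or x ≈ -1.772.

x = -1.772 or x = -1 or x = 6.772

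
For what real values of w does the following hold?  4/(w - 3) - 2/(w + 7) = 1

Multiply both sides by (w - 3)(w + 7):
4(w + 7) - 2(w - 3) = (w - 3)(w + 7).
Expand and collect terms: w² + 2w - 55 = 0.
By the quadratic formula, w = (-2 ± √224) / 2, so w ≈ 6.4833 or w ≈ -8.4833.
Neither value makes a denominator zero (w ≠ 3, w ≠ -7), so both are valid.

w = -8.4833 or w = 6.4833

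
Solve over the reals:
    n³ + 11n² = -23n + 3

Rearrange: n³ + 11n² + 23n - 3 = 0.
Possible rational roots are divisors of -3. Testing n = -3 gives 0, so (n + 3) is a factor.
Divide: n³ + 11n² + 23n - 3 = (n + 3)(n² + 8n - 1).
Apply the quadratic formula to n² + 8n - 1 = 0: n = (-8 ± √68)/2, i.e. n ≈ 0.1231 or n ≈ -8.1231.

n = -8.1231 or n = -3 or n = 0.1231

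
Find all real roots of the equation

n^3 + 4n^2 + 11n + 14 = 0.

Possible rational roots are divisors of 14. Testing n = -2 gives 0, so (n + 2) is a factor.
Divide: n^3 + 4n^2 + 11n + 14 = (n + 2)(n^2 + 2n + 7).
The quadratic n^2 + 2n + 7 has discriminant -24 < 0, so no further real roots.

n = -2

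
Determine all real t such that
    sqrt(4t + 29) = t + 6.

Square both sides: 4t + 29 = (t + 6)^2.
Expand and rearrange: t^2 + 8t + 7 = 0.
Solving gives t = -1 or t = -7.
Check each candidate in the original equation:
  t = -1: sqrt(25) = 5, while t + 6 = 5 — valid.
  t = -7: sqrt(1) = 1, while t + 6 = -1 — extraneous.

t = -1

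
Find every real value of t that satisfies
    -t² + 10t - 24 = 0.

Factor: -1(t - 6)(t - 4) = 0.
So t = 6 or t = 4.

t = 4 or t = 6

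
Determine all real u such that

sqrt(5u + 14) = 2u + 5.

Square both sides: 5u + 14 = (2u + 5)^2.
Expand and rearrange: 4u^2 + 15u + 11 = 0.
Solving gives u = -1 or u = -2.75.
Check each candidate in the original equation:
  u = -1: sqrt(9) = 3, while 2u + 5 = 3 — valid.
  u = -2.75: sqrt(0.25) = 0.5, while 2u + 5 = -0.5 — extraneous.

u = -1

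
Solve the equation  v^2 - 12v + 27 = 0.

v = 3 or v = 9

Factor: (v - 3)(v - 9) = 0.
So v = 3 or v = 9.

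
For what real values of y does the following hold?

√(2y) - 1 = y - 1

y = 0 or y = 2

Isolate the radical: √(2y) = y.
Square both sides: 2y = (y)².
Expand and rearrange: y² - 2y = 0.
Solving gives y = 2 or y = 0.
Check each candidate in the original equation:
  y = 2: √(4) = 2, while y = 2 — valid.
  y = 0: √(0) = 0, while y = 0 — valid.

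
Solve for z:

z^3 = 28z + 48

Rearrange: z^3 - 28z - 48 = 0.
Possible rational roots are divisors of -48. Testing z = -4 gives 0, so (z + 4) is a factor.
Divide: z^3 - 28z - 48 = (z + 4)(z^2 - 4z - 12).
Factor the quadratic: z = 6 or z = -2.

z = -4 or z = -2 or z = 6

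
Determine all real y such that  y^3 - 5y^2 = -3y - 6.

y = -0.7913 or y = 2 or y = 3.7913

Rearrange: y^3 - 5y^2 + 3y + 6 = 0.
Possible rational roots are divisors of 6. Testing y = 2 gives 0, so (y - 2) is a factor.
Divide: y^3 - 5y^2 + 3y + 6 = (y - 2)(y^2 - 3y - 3).
Apply the quadratic formula to y^2 - 3y - 3 = 0: y = (3 +/- sqrt(21))/2, i.e. y ~= 3.7913 or y ~= -0.7913.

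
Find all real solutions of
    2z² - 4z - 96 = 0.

z = -6 or z = 8

Factor: 2(z + 6)(z - 8) = 0.
So z = -6 or z = 8.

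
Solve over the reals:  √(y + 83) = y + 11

Square both sides: y + 83 = (y + 11)².
Expand and rearrange: y² + 21y + 38 = 0.
Solving gives y = -2 or y = -19.
Check each candidate in the original equation:
  y = -2: √(81) = 9, while y + 11 = 9 — valid.
  y = -19: √(64) = 8, while y + 11 = -8 — extraneous.

y = -2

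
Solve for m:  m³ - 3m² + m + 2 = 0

Possible rational roots are divisors of 2. Testing m = 2 gives 0, so (m - 2) is a factor.
Divide: m³ - 3m² + m + 2 = (m - 2)(m² - m - 1).
Apply the quadratic formula to m² - m - 1 = 0: m = (1 ± √5)/2, i.e. m ≈ 1.618 or m ≈ -0.618.

m = -0.618 or m = 1.618 or m = 2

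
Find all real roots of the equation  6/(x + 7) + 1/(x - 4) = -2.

Multiply both sides by (x + 7)(x - 4):
6(x - 4) + (x + 7) = -2(x + 7)(x - 4).
Expand and collect terms: -2x² - 13x + 73 = 0.
By the quadratic formula, x = (13 ± √753) / -4, so x ≈ -10.1102 or x ≈ 3.6102.
Neither value makes a denominator zero (x ≠ -7, x ≠ 4), so both are valid.

x = -10.1102 or x = 3.6102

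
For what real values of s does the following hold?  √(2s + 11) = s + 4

Square both sides: 2s + 11 = (s + 4)².
Expand and rearrange: s² + 6s + 5 = 0.
Solving gives s = -1 or s = -5.
Check each candidate in the original equation:
  s = -1: √(9) = 3, while s + 4 = 3 — valid.
  s = -5: √(1) = 1, while s + 4 = -1 — extraneous.

s = -1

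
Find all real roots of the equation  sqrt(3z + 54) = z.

z = 9

Square both sides: 3z + 54 = (z)^2.
Expand and rearrange: z^2 - 3z - 54 = 0.
Solving gives z = 9 or z = -6.
Check each candidate in the original equation:
  z = 9: sqrt(81) = 9, while z = 9 — valid.
  z = -6: sqrt(36) = 6, while z = -6 — extraneous.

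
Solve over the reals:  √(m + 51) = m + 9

Square both sides: m + 51 = (m + 9)².
Expand and rearrange: m² + 17m + 30 = 0.
Solving gives m = -2 or m = -15.
Check each candidate in the original equation:
  m = -2: √(49) = 7, while m + 9 = 7 — valid.
  m = -15: √(36) = 6, while m + 9 = -6 — extraneous.

m = -2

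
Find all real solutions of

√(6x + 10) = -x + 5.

x = 1

Square both sides: 6x + 10 = (-x + 5)².
Expand and rearrange: x² - 16x + 15 = 0.
Solving gives x = 15 or x = 1.
Check each candidate in the original equation:
  x = 15: √(100) = 10, while -x + 5 = -10 — extraneous.
  x = 1: √(16) = 4, while -x + 5 = 4 — valid.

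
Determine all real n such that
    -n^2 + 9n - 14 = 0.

n = 2 or n = 7

Factor: -1(n - 2)(n - 7) = 0.
So n = 2 or n = 7.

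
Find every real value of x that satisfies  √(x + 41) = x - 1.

Square both sides: x + 41 = (x - 1)².
Expand and rearrange: x² - 3x - 40 = 0.
Solving gives x = 8 or x = -5.
Check each candidate in the original equation:
  x = 8: √(49) = 7, while x - 1 = 7 — valid.
  x = -5: √(36) = 6, while x - 1 = -6 — extraneous.

x = 8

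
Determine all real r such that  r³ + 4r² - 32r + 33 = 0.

Possible rational roots are divisors of 33. Testing r = 3 gives 0, so (r - 3) is a factor.
Divide: r³ + 4r² - 32r + 33 = (r - 3)(r² + 7r - 11).
Apply the quadratic formula to r² + 7r - 11 = 0: r = (-7 ± √93)/2, i.e. r ≈ 1.3218 or r ≈ -8.3218.

r = -8.3218 or r = 1.3218 or r = 3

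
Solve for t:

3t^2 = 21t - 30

t = 2 or t = 5

Bring every term to one side: 3t^2 - 21t + 30 = 0.
Factor: 3(t - 5)(t - 2) = 0.
So t = 5 or t = 2.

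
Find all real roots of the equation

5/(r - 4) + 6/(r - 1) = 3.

Multiply both sides by (r - 4)(r - 1):
5(r - 1) + 6(r - 4) = 3(r - 4)(r - 1).
Expand and collect terms: 3r^2 - 26r + 41 = 0.
By the quadratic formula, r = (26 +/- sqrt(184)) / 6, so r ~= 6.5941 or r ~= 2.0726.
Neither value makes a denominator zero (r != 4, r != 1), so both are valid.

r = 2.0726 or r = 6.5941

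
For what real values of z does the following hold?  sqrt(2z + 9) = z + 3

Square both sides: 2z + 9 = (z + 3)^2.
Expand and rearrange: z^2 + 4z = 0.
Solving gives z = 0 or z = -4.
Check each candidate in the original equation:
  z = 0: sqrt(9) = 3, while z + 3 = 3 — valid.
  z = -4: sqrt(1) = 1, while z + 3 = -1 — extraneous.

z = 0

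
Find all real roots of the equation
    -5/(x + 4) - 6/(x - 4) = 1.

Multiply both sides by (x + 4)(x - 4):
-5(x - 4) - 6(x + 4) = (x + 4)(x - 4).
Expand and collect terms: x^2 + 11x - 12 = 0.
Factor or apply the quadratic formula: x = 1 or x = -12.
Neither value makes a denominator zero (x != -4, x != 4), so both are valid.

x = -12 or x = 1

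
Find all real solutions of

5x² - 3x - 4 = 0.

x = -0.6434 or x = 1.2434

Discriminant: (-3)² − 4·5·(-4) = 89.
Quadratic formula: x = (3 ± √89) / 10.
So x = 3/10 + √(89)/10 ≈ 1.2434 or x = 3/10 - √(89)/10 ≈ -0.6434.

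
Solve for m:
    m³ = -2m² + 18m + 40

m = -4 or m = -2.3166 or m = 4.3166

Rearrange: m³ + 2m² - 18m - 40 = 0.
Possible rational roots are divisors of -40. Testing m = -4 gives 0, so (m + 4) is a factor.
Divide: m³ + 2m² - 18m - 40 = (m + 4)(m² - 2m - 10).
Apply the quadratic formula to m² - 2m - 10 = 0: m = (2 ± √44)/2, i.e. m ≈ 4.3166 or m ≈ -2.3166.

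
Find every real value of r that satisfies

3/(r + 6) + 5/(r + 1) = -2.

Multiply both sides by (r + 6)(r + 1):
3(r + 1) + 5(r + 6) = -2(r + 6)(r + 1).
Expand and collect terms: -2r^2 - 22r - 45 = 0.
By the quadratic formula, r = (22 +/- sqrt(124)) / -4, so r ~= -8.2839 or r ~= -2.7161.
Neither value makes a denominator zero (r != -6, r != -1), so both are valid.

r = -8.2839 or r = -2.7161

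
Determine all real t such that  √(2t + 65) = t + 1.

t = 8

Square both sides: 2t + 65 = (t + 1)².
Expand and rearrange: t² - 64 = 0.
Solving gives t = 8 or t = -8.
Check each candidate in the original equation:
  t = 8: √(81) = 9, while t + 1 = 9 — valid.
  t = -8: √(49) = 7, while t + 1 = -7 — extraneous.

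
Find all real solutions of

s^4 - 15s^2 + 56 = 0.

s = -2.8284 or s = -2.6458 or s = 2.6458 or s = 2.8284

Let u = s^2. The equation becomes u^2 - 15u + 56 = 0.
Factor: (u - 8)(u - 7) = 0, so u = 8 or u = 7.
s^2 = 8 gives s = +/-2*sqrt(2) ~= +/-2.8284.
s^2 = 7 gives s = +/-sqrt(7) ~= +/-2.6458.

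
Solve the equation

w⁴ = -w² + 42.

w = -2.4495 or w = 2.4495

Let u = w². The equation becomes u² + u - 42 = 0.
Factor: (u - 6)(u + 7) = 0, so u = 6 or u = -7.
w² = 6 gives w = ±√(6) ≈ ±2.4495.
w² = -7 < 0 has no real solution.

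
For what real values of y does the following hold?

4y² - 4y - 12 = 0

Discriminant: (-4)² − 4·4·(-12) = 208.
Quadratic formula: y = (4 ± √208) / 8.
So y = 1/2 + √(13)/2 ≈ 2.3028 or y = 1/2 - √(13)/2 ≈ -1.3028.

y = -1.3028 or y = 2.3028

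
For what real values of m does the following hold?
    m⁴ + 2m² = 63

m = -2.6458 or m = 2.6458

Let u = m². The equation becomes u² + 2u - 63 = 0.
Factor: (u + 9)(u - 7) = 0, so u = -9 or u = 7.
m² = -9 < 0 has no real solution.
m² = 7 gives m = ±√(7) ≈ ±2.6458.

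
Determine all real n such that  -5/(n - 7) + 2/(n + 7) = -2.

n = -7.856 or n = 9.356

Multiply both sides by (n - 7)(n + 7):
-5(n + 7) + 2(n - 7) = -2(n - 7)(n + 7).
Expand and collect terms: -2n^2 + 3n + 147 = 0.
By the quadratic formula, n = (-3 +/- sqrt(1185)) / -4, so n ~= -7.856 or n ~= 9.356.
Neither value makes a denominator zero (n != 7, n != -7), so both are valid.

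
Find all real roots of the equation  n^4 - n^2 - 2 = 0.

n = -1.4142 or n = 1.4142

Let u = n^2. The equation becomes u^2 - u - 2 = 0.
Factor: (u - 2)(u + 1) = 0, so u = 2 or u = -1.
n^2 = 2 gives n = +/-sqrt(2) ~= +/-1.4142.
n^2 = -1 < 0 has no real solution.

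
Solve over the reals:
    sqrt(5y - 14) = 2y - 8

y = 6

Square both sides: 5y - 14 = (2y - 8)^2.
Expand and rearrange: 4y^2 - 37y + 78 = 0.
Solving gives y = 6 or y = 3.25.
Check each candidate in the original equation:
  y = 6: sqrt(16) = 4, while 2y - 8 = 4 — valid.
  y = 3.25: sqrt(2.25) = 1.5, while 2y - 8 = -1.5 — extraneous.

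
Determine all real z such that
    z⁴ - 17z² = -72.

z = -3 or z = -2.8284 or z = 2.8284 or z = 3

Let u = z². The equation becomes u² - 17u + 72 = 0.
Factor: (u - 9)(u - 8) = 0, so u = 9 or u = 8.
z² = 9 gives z = ±3.
z² = 8 gives z = ±2·√(2) ≈ ±2.8284.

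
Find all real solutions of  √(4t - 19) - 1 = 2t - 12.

t = 7

Isolate the radical: √(4t - 19) = 2t - 11.
Square both sides: 4t - 19 = (2t - 11)².
Expand and rearrange: 4t² - 48t + 140 = 0.
Solving gives t = 7 or t = 5.
Check each candidate in the original equation:
  t = 7: √(9) = 3, while 2t - 11 = 3 — valid.
  t = 5: √(1) = 1, while 2t - 11 = -1 — extraneous.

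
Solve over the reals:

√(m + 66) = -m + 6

m = -2

Square both sides: m + 66 = (-m + 6)².
Expand and rearrange: m² - 13m - 30 = 0.
Solving gives m = 15 or m = -2.
Check each candidate in the original equation:
  m = 15: √(81) = 9, while -m + 6 = -9 — extraneous.
  m = -2: √(64) = 8, while -m + 6 = 8 — valid.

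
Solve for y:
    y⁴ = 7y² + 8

y = -2.8284 or y = 2.8284

Let u = y². The equation becomes u² - 7u - 8 = 0.
Factor: (u + 1)(u - 8) = 0, so u = -1 or u = 8.
y² = -1 < 0 has no real solution.
y² = 8 gives y = ±2·√(2) ≈ ±2.8284.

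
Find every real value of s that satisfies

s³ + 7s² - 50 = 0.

s = -5 or s = -4.3166 or s = 2.3166

Possible rational roots are divisors of -50. Testing s = -5 gives 0, so (s + 5) is a factor.
Divide: s³ + 7s² - 50 = (s + 5)(s² + 2s - 10).
Apply the quadratic formula to s² + 2s - 10 = 0: s = (-2 ± √44)/2, i.e. s ≈ 2.3166 or s ≈ -4.3166.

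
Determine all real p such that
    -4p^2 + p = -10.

p = -1.4611 or p = 1.7111

Rearrange to standard form: -4p^2 + p + 10 = 0.
Discriminant: (1)^2 - 4*(-4)*10 = 161.
Quadratic formula: p = (-1 +/- sqrt(161)) / (-8).
So p = 1/8 - sqrt(161)/8 ~= -1.4611 or p = 1/8 + sqrt(161)/8 ~= 1.7111.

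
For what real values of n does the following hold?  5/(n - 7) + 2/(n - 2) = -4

Multiply both sides by (n - 7)(n - 2):
5(n - 2) + 2(n - 7) = -4(n - 7)(n - 2).
Expand and collect terms: -4n^2 + 29n - 32 = 0.
By the quadratic formula, n = (-29 +/- sqrt(329)) / -8, so n ~= 1.3577 or n ~= 5.8923.
Neither value makes a denominator zero (n != 7, n != 2), so both are valid.

n = 1.3577 or n = 5.8923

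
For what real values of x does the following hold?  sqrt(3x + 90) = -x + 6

x = -3

Square both sides: 3x + 90 = (-x + 6)^2.
Expand and rearrange: x^2 - 15x - 54 = 0.
Solving gives x = 18 or x = -3.
Check each candidate in the original equation:
  x = 18: sqrt(144) = 12, while -x + 6 = -12 — extraneous.
  x = -3: sqrt(81) = 9, while -x + 6 = 9 — valid.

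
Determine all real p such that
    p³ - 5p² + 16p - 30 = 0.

p = 3

Possible rational roots are divisors of -30. Testing p = 3 gives 0, so (p - 3) is a factor.
Divide: p³ - 5p² + 16p - 30 = (p - 3)(p² - 2p + 10).
The quadratic p² - 2p + 10 has discriminant -36 < 0, so no further real roots.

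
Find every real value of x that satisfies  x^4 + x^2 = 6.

Let u = x^2. The equation becomes u^2 + u - 6 = 0.
Factor: (u - 2)(u + 3) = 0, so u = 2 or u = -3.
x^2 = 2 gives x = +/-sqrt(2) ~= +/-1.4142.
x^2 = -3 < 0 has no real solution.

x = -1.4142 or x = 1.4142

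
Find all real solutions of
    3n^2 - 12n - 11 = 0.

Discriminant: (-12)^2 - 4*3*(-11) = 276.
Quadratic formula: n = (12 +/- sqrt(276)) / 6.
So n = 2 + sqrt(69)/3 ~= 4.7689 or n = 2 - sqrt(69)/3 ~= -0.7689.

n = -0.7689 or n = 4.7689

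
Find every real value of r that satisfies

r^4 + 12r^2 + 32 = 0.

Let u = r^2. The equation becomes u^2 + 12u + 32 = 0.
Factor: (u + 8)(u + 4) = 0, so u = -8 or u = -4.
r^2 = -8 < 0 has no real solution.
r^2 = -4 < 0 has no real solution.

No real solutions.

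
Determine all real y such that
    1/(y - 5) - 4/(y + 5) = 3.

Multiply both sides by (y - 5)(y + 5):
(y + 5) - 4(y - 5) = 3(y - 5)(y + 5).
Expand and collect terms: 3y^2 + 3y - 100 = 0.
By the quadratic formula, y = (-3 +/- sqrt(1209)) / 6, so y ~= 5.2951 or y ~= -6.2951.
Neither value makes a denominator zero (y != 5, y != -5), so both are valid.

y = -6.2951 or y = 5.2951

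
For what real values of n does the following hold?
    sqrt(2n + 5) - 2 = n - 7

Isolate the radical: sqrt(2n + 5) = n - 5.
Square both sides: 2n + 5 = (n - 5)^2.
Expand and rearrange: n^2 - 12n + 20 = 0.
Solving gives n = 10 or n = 2.
Check each candidate in the original equation:
  n = 10: sqrt(25) = 5, while n - 5 = 5 — valid.
  n = 2: sqrt(9) = 3, while n - 5 = -3 — extraneous.

n = 10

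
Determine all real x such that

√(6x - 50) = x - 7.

Square both sides: 6x - 50 = (x - 7)².
Expand and rearrange: x² - 20x + 99 = 0.
Solving gives x = 11 or x = 9.
Check each candidate in the original equation:
  x = 11: √(16) = 4, while x - 7 = 4 — valid.
  x = 9: √(4) = 2, while x - 7 = 2 — valid.

x = 9 or x = 11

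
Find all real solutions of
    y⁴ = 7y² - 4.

y = -2.5243 or y = -0.7923 or y = 0.7923 or y = 2.5243

Let u = y². The equation becomes u² - 7u + 4 = 0.
By the quadratic formula, u = √(33)/2 + 7/2 or u = 7/2 - √(33)/2.
y² = √(33)/2 + 7/2 gives y = ±√(√(33)/2 + 7/2) ≈ ±2.5243.
y² = 7/2 - √(33)/2 gives y = ±√(7/2 - √(33)/2) ≈ ±0.7923.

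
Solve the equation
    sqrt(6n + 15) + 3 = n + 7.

Isolate the radical: sqrt(6n + 15) = n + 4.
Square both sides: 6n + 15 = (n + 4)^2.
Expand and rearrange: n^2 + 2n + 1 = 0.
This gives the repeated root n = -1.
Check in the original equation:
  n = -1: sqrt(9) = 3, while n + 4 = 3 — valid.

n = -1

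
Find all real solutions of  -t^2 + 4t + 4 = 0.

t = -0.8284 or t = 4.8284

Discriminant: (4)^2 - 4*(-1)*4 = 32.
Quadratic formula: t = (-4 +/- sqrt(32)) / (-2).
So t = 2 - 2*sqrt(2) ~= -0.8284 or t = 2 + 2*sqrt(2) ~= 4.8284.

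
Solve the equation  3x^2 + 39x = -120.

x = -8 or x = -5

Bring every term to one side: 3x^2 + 39x + 120 = 0.
Factor: 3(x + 5)(x + 8) = 0.
So x = -5 or x = -8.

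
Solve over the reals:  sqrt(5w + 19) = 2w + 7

Square both sides: 5w + 19 = (2w + 7)^2.
Expand and rearrange: 4w^2 + 23w + 30 = 0.
Solving gives w = -2 or w = -3.75.
Check each candidate in the original equation:
  w = -2: sqrt(9) = 3, while 2w + 7 = 3 — valid.
  w = -3.75: sqrt(0.25) = 0.5, while 2w + 7 = -0.5 — extraneous.

w = -2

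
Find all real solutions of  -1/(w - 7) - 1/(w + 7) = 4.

w = -7.2545 or w = 6.7545

Multiply both sides by (w - 7)(w + 7):
-(w + 7) - (w - 7) = 4(w - 7)(w + 7).
Expand and collect terms: 4w^2 + 2w - 196 = 0.
By the quadratic formula, w = (-2 +/- sqrt(3140)) / 8, so w ~= 6.7545 or w ~= -7.2545.
Neither value makes a denominator zero (w != 7, w != -7), so both are valid.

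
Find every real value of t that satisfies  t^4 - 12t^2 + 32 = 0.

Let u = t^2. The equation becomes u^2 - 12u + 32 = 0.
Factor: (u - 4)(u - 8) = 0, so u = 4 or u = 8.
t^2 = 4 gives t = +/-2.
t^2 = 8 gives t = +/-2*sqrt(2) ~= +/-2.8284.

t = -2.8284 or t = -2 or t = 2 or t = 2.8284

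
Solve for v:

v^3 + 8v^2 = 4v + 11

Rearrange: v^3 + 8v^2 - 4v - 11 = 0.
Possible rational roots are divisors of -11. Testing v = -1 gives 0, so (v + 1) is a factor.
Divide: v^3 + 8v^2 - 4v - 11 = (v + 1)(v^2 + 7v - 11).
Apply the quadratic formula to v^2 + 7v - 11 = 0: v = (-7 +/- sqrt(93))/2, i.e. v ~= 1.3218 or v ~= -8.3218.

v = -8.3218 or v = -1 or v = 1.3218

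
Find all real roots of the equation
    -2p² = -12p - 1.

p = -0.0822 or p = 6.0822

Rearrange to standard form: -2p² + 12p + 1 = 0.
Discriminant: (12)² − 4·(-2)·1 = 152.
Quadratic formula: p = (-12 ± √152) / (-4).
So p = 3 - √(38)/2 ≈ -0.0822 or p = 3 + √(38)/2 ≈ 6.0822.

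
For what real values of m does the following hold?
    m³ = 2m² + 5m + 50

m = 5

Rearrange: m³ - 2m² - 5m - 50 = 0.
Possible rational roots are divisors of -50. Testing m = 5 gives 0, so (m - 5) is a factor.
Divide: m³ - 2m² - 5m - 50 = (m - 5)(m² + 3m + 10).
The quadratic m² + 3m + 10 has discriminant -31 < 0, so no further real roots.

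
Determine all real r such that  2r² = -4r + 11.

r = -3.5495 or r = 1.5495

Rearrange to standard form: 2r² + 4r - 11 = 0.
Discriminant: (4)² − 4·2·(-11) = 104.
Quadratic formula: r = (-4 ± √104) / 4.
So r = -1 + √(26)/2 ≈ 1.5495 or r = -√(26)/2 - 1 ≈ -3.5495.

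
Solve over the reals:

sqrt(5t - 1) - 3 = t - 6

t = 10

Isolate the radical: sqrt(5t - 1) = t - 3.
Square both sides: 5t - 1 = (t - 3)^2.
Expand and rearrange: t^2 - 11t + 10 = 0.
Solving gives t = 10 or t = 1.
Check each candidate in the original equation:
  t = 10: sqrt(49) = 7, while t - 3 = 7 — valid.
  t = 1: sqrt(4) = 2, while t - 3 = -2 — extraneous.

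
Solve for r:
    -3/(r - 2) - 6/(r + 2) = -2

Multiply both sides by (r - 2)(r + 2):
-3(r + 2) - 6(r - 2) = -2(r - 2)(r + 2).
Expand and collect terms: -2r² + 9r + 2 = 0.
By the quadratic formula, r = (-9 ± √97) / -4, so r ≈ -0.2122 or r ≈ 4.7122.
Neither value makes a denominator zero (r ≠ 2, r ≠ -2), so both are valid.

r = -0.2122 or r = 4.7122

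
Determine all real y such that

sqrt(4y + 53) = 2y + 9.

Square both sides: 4y + 53 = (2y + 9)^2.
Expand and rearrange: 4y^2 + 32y + 28 = 0.
Solving gives y = -1 or y = -7.
Check each candidate in the original equation:
  y = -1: sqrt(49) = 7, while 2y + 9 = 7 — valid.
  y = -7: sqrt(25) = 5, while 2y + 9 = -5 — extraneous.

y = -1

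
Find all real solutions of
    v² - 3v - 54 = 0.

v = -6 or v = 9

Factor: (v + 6)(v - 9) = 0.
So v = -6 or v = 9.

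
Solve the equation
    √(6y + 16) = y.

Square both sides: 6y + 16 = (y)².
Expand and rearrange: y² - 6y - 16 = 0.
Solving gives y = 8 or y = -2.
Check each candidate in the original equation:
  y = 8: √(64) = 8, while y = 8 — valid.
  y = -2: √(4) = 2, while y = -2 — extraneous.

y = 8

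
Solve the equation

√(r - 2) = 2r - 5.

r = 3

Square both sides: r - 2 = (2r - 5)².
Expand and rearrange: 4r² - 21r + 27 = 0.
Solving gives r = 3 or r = 2.25.
Check each candidate in the original equation:
  r = 3: √(1) = 1, while 2r - 5 = 1 — valid.
  r = 2.25: √(0.25) = 0.5, while 2r - 5 = -0.5 — extraneous.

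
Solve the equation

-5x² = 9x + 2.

x = -1.5403 or x = -0.2597

Rearrange to standard form: -5x² - 9x - 2 = 0.
Discriminant: (-9)² − 4·(-5)·(-2) = 41.
Quadratic formula: x = (9 ± √41) / (-10).
So x = -9/10 - √(41)/10 ≈ -1.5403 or x = -9/10 + √(41)/10 ≈ -0.2597.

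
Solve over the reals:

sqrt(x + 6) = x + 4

x = -2

Square both sides: x + 6 = (x + 4)^2.
Expand and rearrange: x^2 + 7x + 10 = 0.
Solving gives x = -2 or x = -5.
Check each candidate in the original equation:
  x = -2: sqrt(4) = 2, while x + 4 = 2 — valid.
  x = -5: sqrt(1) = 1, while x + 4 = -1 — extraneous.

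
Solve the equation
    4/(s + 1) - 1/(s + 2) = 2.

s = -2.1861 or s = 0.6861

Multiply both sides by (s + 1)(s + 2):
4(s + 2) - (s + 1) = 2(s + 1)(s + 2).
Expand and collect terms: 2s² + 3s - 3 = 0.
By the quadratic formula, s = (-3 ± √33) / 4, so s ≈ 0.6861 or s ≈ -2.1861.
Neither value makes a denominator zero (s ≠ -1, s ≠ -2), so both are valid.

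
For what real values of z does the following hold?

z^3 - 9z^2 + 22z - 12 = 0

Possible rational roots are divisors of -12. Testing z = 3 gives 0, so (z - 3) is a factor.
Divide: z^3 - 9z^2 + 22z - 12 = (z - 3)(z^2 - 6z + 4).
Apply the quadratic formula to z^2 - 6z + 4 = 0: z = (6 +/- sqrt(20))/2, i.e. z ~= 5.2361 or z ~= 0.7639.

z = 0.7639 or z = 3 or z = 5.2361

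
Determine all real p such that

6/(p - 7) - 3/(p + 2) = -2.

p = 1 or p = 2.5

Multiply both sides by (p - 7)(p + 2):
6(p + 2) - 3(p - 7) = -2(p - 7)(p + 2).
Expand and collect terms: -2p² + 7p - 5 = 0.
Factor or apply the quadratic formula: p = 1 or p = 2.5.
Neither value makes a denominator zero (p ≠ 7, p ≠ -2), so both are valid.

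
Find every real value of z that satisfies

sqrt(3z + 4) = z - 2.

z = 7

Square both sides: 3z + 4 = (z - 2)^2.
Expand and rearrange: z^2 - 7z = 0.
Solving gives z = 7 or z = 0.
Check each candidate in the original equation:
  z = 7: sqrt(25) = 5, while z - 2 = 5 — valid.
  z = 0: sqrt(4) = 2, while z - 2 = -2 — extraneous.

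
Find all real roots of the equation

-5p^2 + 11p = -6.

p = -0.4524 or p = 2.6524

Rearrange to standard form: -5p^2 + 11p + 6 = 0.
Discriminant: (11)^2 - 4*(-5)*6 = 241.
Quadratic formula: p = (-11 +/- sqrt(241)) / (-10).
So p = 11/10 - sqrt(241)/10 ~= -0.4524 or p = 11/10 + sqrt(241)/10 ~= 2.6524.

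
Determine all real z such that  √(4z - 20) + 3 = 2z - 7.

z = 5 or z = 6

Isolate the radical: √(4z - 20) = 2z - 10.
Square both sides: 4z - 20 = (2z - 10)².
Expand and rearrange: 4z² - 44z + 120 = 0.
Solving gives z = 6 or z = 5.
Check each candidate in the original equation:
  z = 6: √(4) = 2, while 2z - 10 = 2 — valid.
  z = 5: √(0) = 0, while 2z - 10 = 0 — valid.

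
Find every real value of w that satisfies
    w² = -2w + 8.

w = -4 or w = 2

Bring every term to one side: w² + 2w - 8 = 0.
Factor: (w - 2)(w + 4) = 0.
So w = 2 or w = -4.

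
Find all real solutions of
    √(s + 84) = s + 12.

s = -3

Square both sides: s + 84 = (s + 12)².
Expand and rearrange: s² + 23s + 60 = 0.
Solving gives s = -3 or s = -20.
Check each candidate in the original equation:
  s = -3: √(81) = 9, while s + 12 = 9 — valid.
  s = -20: √(64) = 8, while s + 12 = -8 — extraneous.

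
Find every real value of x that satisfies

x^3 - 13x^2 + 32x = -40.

Rearrange: x^3 - 13x^2 + 32x + 40 = 0.
Possible rational roots are divisors of 40. Testing x = 5 gives 0, so (x - 5) is a factor.
Divide: x^3 - 13x^2 + 32x + 40 = (x - 5)(x^2 - 8x - 8).
Apply the quadratic formula to x^2 - 8x - 8 = 0: x = (8 +/- sqrt(96))/2, i.e. x ~= 8.899 or x ~= -0.899.

x = -0.899 or x = 5 or x = 8.899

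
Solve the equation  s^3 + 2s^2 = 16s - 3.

s = -5.1926 or s = 0.1926 or s = 3

Rearrange: s^3 + 2s^2 - 16s + 3 = 0.
Possible rational roots are divisors of 3. Testing s = 3 gives 0, so (s - 3) is a factor.
Divide: s^3 + 2s^2 - 16s + 3 = (s - 3)(s^2 + 5s - 1).
Apply the quadratic formula to s^2 + 5s - 1 = 0: s = (-5 +/- sqrt(29))/2, i.e. s ~= 0.1926 or s ~= -5.1926.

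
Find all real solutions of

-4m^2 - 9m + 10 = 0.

m = -3.0655 or m = 0.8155

Discriminant: (-9)^2 - 4*(-4)*10 = 241.
Quadratic formula: m = (9 +/- sqrt(241)) / (-8).
So m = -sqrt(241)/8 - 9/8 ~= -3.0655 or m = -9/8 + sqrt(241)/8 ~= 0.8155.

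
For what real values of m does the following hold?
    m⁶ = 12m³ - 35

m = 1.71 or m = 1.9129

Let u = m³. The equation becomes u² - 12u + 35 = 0.
Factor: (u - 5)(u - 7) = 0, so u = 5 or u = 7.
m³ = 5 gives m = ∛(5) ≈ 1.71.
m³ = 7 gives m = ∛(7) ≈ 1.9129.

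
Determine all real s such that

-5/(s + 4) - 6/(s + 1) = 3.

s = -6.5941 or s = -2.0726

Multiply both sides by (s + 4)(s + 1):
-5(s + 1) - 6(s + 4) = 3(s + 4)(s + 1).
Expand and collect terms: 3s^2 + 26s + 41 = 0.
By the quadratic formula, s = (-26 +/- sqrt(184)) / 6, so s ~= -2.0726 or s ~= -6.5941.
Neither value makes a denominator zero (s != -4, s != -1), so both are valid.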